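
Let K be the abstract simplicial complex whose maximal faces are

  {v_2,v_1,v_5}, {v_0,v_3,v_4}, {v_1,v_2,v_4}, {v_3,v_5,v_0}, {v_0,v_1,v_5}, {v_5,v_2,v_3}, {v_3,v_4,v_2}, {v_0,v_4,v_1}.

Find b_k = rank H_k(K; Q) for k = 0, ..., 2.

b_0 = 1, b_1 = 0, b_2 = 1.

Order the vertices as v_0 < v_1 < v_2 < v_3 < v_4 < v_5. Listing each simplex with vertices in this order, K has dimension 2 with simplices:

  0-simplices (6): [v_0], [v_1], [v_2], [v_3], [v_4], [v_5]
  1-simplices (12): [v_0,v_1], [v_0,v_3], [v_0,v_4], [v_0,v_5], [v_1,v_2], [v_1,v_4], [v_1,v_5], [v_2,v_3], [v_2,v_4], [v_2,v_5], [v_3,v_4], [v_3,v_5]
  2-simplices (8): [v_0,v_1,v_4], [v_0,v_1,v_5], [v_0,v_3,v_4], [v_0,v_3,v_5], [v_1,v_2,v_4], [v_1,v_2,v_5], [v_2,v_3,v_4], [v_2,v_3,v_5]

Hence C_0 ≅ Z^6, C_1 ≅ Z^12, C_2 ≅ Z^8.

The boundary map ∂_1: C_1 → C_0 sends each edge [p,q] (with p < q) to q − p. For instance
  ∂[v_1,v_4] = [v_4] − [v_1].
This gives a 6×12 integer matrix of rank 5; reducing to Smith normal form yields diagonal entries (1,1,1,1,1).

Boundary ∂_2: C_2 → C_1 acts by ∂[p,q,r] = [q,r] − [p,r] + [p,q]. For instance
  ∂[v_2,v_3,v_4] = [v_3,v_4] − [v_2,v_4] + [v_2,v_3],
  ∂[v_0,v_3,v_4] = [v_3,v_4] − [v_0,v_4] + [v_0,v_3].
This gives a 12×8 integer matrix of rank 7; reducing to Smith normal form yields diagonal entries (1,1,1,1,1,1,1).

Computing H_k = (kernel of ∂_k) / (image of ∂_{k+1}):

  H_0: rank C_0 − rank ∂_1 = 6 − 5 = 1, and the invariant factors of ∂_1 are all 1, so H_0 = Z.
  H_1: rank ker ∂_1 − rank ∂_2 = (12 − 5) − 7 = 0, and the invariant factors of ∂_2 are all 1, so H_1 = 0.
  H_2: rank ker ∂_2 − rank ∂_3 = (8 − 7) − 0 = 1, and there is no ∂_3, so H_2 = Z.

As a check, the Euler characteristic is 6 − 12 + 8 = 2, which agrees with 1 − 0 + 1 = 2.

Hence the Betti numbers are b_0 = 1, b_1 = 0, b_2 = 1.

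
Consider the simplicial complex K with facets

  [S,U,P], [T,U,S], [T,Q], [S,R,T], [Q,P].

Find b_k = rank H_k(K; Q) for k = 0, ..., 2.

We work with the vertex ordering P < Q < R < S < T < U. The simplices of K, each written with vertices in increasing order, are:

  0-simplices (6): P, Q, R, S, T, U
  1-simplices (9): PQ, PS, PU, QT, RS, RT, ST, SU, TU
  2-simplices (3): PSU, RST, STU

so the chain groups are C_0 ≅ Z^6, C_1 ≅ Z^9, C_2 ≅ Z^3.

∂_1: C_1 → C_0 maps an edge to its endpoints' difference, ∂[p,q] = q − p.
As a 6×9 matrix over Z this has rank 5, with invariant factors (1,1,1,1,1).

∂_2: C_2 → C_1 sends each 2-simplex [p,q,r] to [q,r] − [p,r] + [p,q]. For instance
  ∂STU = TU − SU + ST,
  ∂RST = ST − RT + RS.
The 9×3 boundary matrix has rank 3 and Smith normal form diag(1,1,1).

Reading off H_k = ker ∂_k / im ∂_{k+1}:

  H_0: rank C_0 − rank ∂_1 = 6 − 5 = 1, and the invariant factors of ∂_1 are all 1, so H_0 ≅ Z.
  H_1: rank ker ∂_1 − rank ∂_2 = (9 − 5) − 3 = 1, and the invariant factors of ∂_2 are all 1, so H_1 ≅ Z.
  H_2: rank ker ∂_2 − rank ∂_3 = (3 − 3) − 0 = 0, and there is no ∂_3, so H_2 ≅ 0.

As a check, the Euler characteristic is 6 − 9 + 3 = 0, which agrees with 1 − 1 + 0 = 0.

Hence the Betti numbers are b_0 = 1, b_1 = 1, b_2 = 0.

b_0 = 1, b_1 = 1, b_2 = 0.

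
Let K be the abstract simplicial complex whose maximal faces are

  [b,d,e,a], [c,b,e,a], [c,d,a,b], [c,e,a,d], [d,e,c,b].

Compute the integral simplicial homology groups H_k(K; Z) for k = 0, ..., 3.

H_0 ≅ Z,  H_1 = 0,  H_2 = 0,  H_3 ≅ Z.

Fix the vertex order a < b < c < d < e and write every simplex with vertices in increasing order. Then dim K = 3 and the simplices of K are:

  0-simplices (5): a, b, c, d, e
  1-simplices (10): ab, ac, ad, ae, bc, bd, be, cd, ce, de
  2-simplices (10): abc, abd, abe, acd, ace, ade, bcd, bce, bde, cde
  3-simplices (5): abcd, abce, abde, acde, bcde

giving chain groups C_0 ≅ Z^5, C_1 ≅ Z^10, C_2 ≅ Z^10, C_3 ≅ Z^5.

The boundary map ∂_1: C_1 → C_0 sends each edge [p,q] (with p < q) to q − p.
This gives a 5×10 integer matrix of rank 4; reducing to Smith normal form yields diagonal entries (1,1,1,1).

∂_2: C_2 → C_1 sends each 2-simplex [p,q,r] to [q,r] − [p,r] + [p,q]. For instance
  ∂ade = de − ae + ad,
  ∂abe = be − ae + ab.
This gives a 10×10 integer matrix of rank 6; reducing to Smith normal form yields diagonal entries (1,1,1,1,1,1).

∂_3: C_3 → C_2 sends each 3-simplex σ to the alternating sum Σ_i (−1)^i (σ with its i-th vertex removed). For instance
  ∂bcde = cde − bde + bce − bcd,
  ∂acde = cde − ade + ace − acd.
The 10×5 boundary matrix has rank 4 and Smith normal form diag(1,1,1,1).

Reading off H_k = ker ∂_k / im ∂_{k+1}:

  H_0: rank C_0 − rank ∂_1 = 5 − 4 = 1, and the invariant factors of ∂_1 are all 1, so H_0 ≅ Z.
  H_1: rank ker ∂_1 − rank ∂_2 = (10 − 4) − 6 = 0, and the invariant factors of ∂_2 are all 1, so H_1 ≅ 0.
  H_2: rank ker ∂_2 − rank ∂_3 = (10 − 6) − 4 = 0, and the invariant factors of ∂_3 are all 1, so H_2 ≅ 0.
  H_3: rank ker ∂_3 − rank ∂_4 = (5 − 4) − 0 = 1, and there is no ∂_4, so H_3 ≅ Z.

(K is a triangulation of the 3-sphere S^3.)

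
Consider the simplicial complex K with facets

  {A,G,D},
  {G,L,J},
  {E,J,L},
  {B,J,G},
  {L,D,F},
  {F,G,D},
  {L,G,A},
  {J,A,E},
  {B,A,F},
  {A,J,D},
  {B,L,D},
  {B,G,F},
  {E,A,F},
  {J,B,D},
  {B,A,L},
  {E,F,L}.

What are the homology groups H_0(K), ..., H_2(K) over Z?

Fix the vertex order A < B < D < E < F < G < J < L and write every simplex with vertices in increasing order. Then dim K = 2 and the simplices of K are:

  0-simplices (8): A, B, D, E, F, G, J, L
  1-simplices (24): AB, AD, AE, AF, AG, AJ, AL, BD, BF, BG, BJ, BL, DF, DG, DJ, DL, EF, EJ, EL, FG, FL, GJ, GL, JL
  2-simplices (16): ABF, ABL, ADG, ADJ, AEF, AEJ, AGL, BDJ, BDL, BFG, BGJ, DFG, DFL, EFL, EJL, GJL

so the chain groups are C_0 ≅ Z^8, C_1 ≅ Z^24, C_2 ≅ Z^16.

Boundary ∂_1: C_1 → C_0 sends each edge [p,q] (with p < q) to q − p.
The resulting 8×24 matrix has rank 7, and its Smith normal form has invariant factors (1,1,1,1,1,1,1).

Boundary ∂_2: C_2 → C_1 acts by ∂[p,q,r] = [q,r] − [p,r] + [p,q]. For instance
  ∂AEJ = EJ − AJ + AE,
  ∂GJL = JL − GL + GJ.
The resulting 24×16 matrix has rank 15, and its Smith normal form has invariant factors (1,1,1,1,1,1,1,1,1,1,1,1,1,1,1).

Computing H_k = (kernel of ∂_k) / (image of ∂_{k+1}):

  H_0: rank C_0 − rank ∂_1 = 8 − 7 = 1, and the invariant factors of ∂_1 are all 1, so H_0 = Z.
  H_1: rank ker ∂_1 − rank ∂_2 = (24 − 7) − 15 = 2, and the invariant factors of ∂_2 are all 1, so H_1 = Z^2.
  H_2: rank ker ∂_2 − rank ∂_3 = (16 − 15) − 0 = 1, and there is no ∂_3, so H_2 = Z.

As a check, the Euler characteristic is 8 − 24 + 16 = 0, which agrees with 1 − 2 + 1 = 0.

H_0 = Z,  H_1 = Z^2,  H_2 = Z.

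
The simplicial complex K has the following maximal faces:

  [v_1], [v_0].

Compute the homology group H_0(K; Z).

H_0 = Z^2.

Fix the vertex order v_0 < v_1 and write every simplex with vertices in increasing order. Then dim K = 0 and the simplices of K are:

  0-simplices (2): [v_0], [v_1]

giving chain groups C_0 ≅ Z^2.

Now H_k = ker ∂_k / im ∂_{k+1}, so:

  H_0: rank C_0 − rank ∂_1 = 2 − 0 = 2, and there is no ∂_1, so H_0 = Z^2.

(K is a triangulation of a set of 2 points.)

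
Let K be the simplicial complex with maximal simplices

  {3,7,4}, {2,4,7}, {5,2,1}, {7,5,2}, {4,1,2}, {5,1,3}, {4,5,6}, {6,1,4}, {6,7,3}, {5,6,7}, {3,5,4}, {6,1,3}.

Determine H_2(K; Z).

H_2 ≅ 0.

Take the total order 1 < 2 < 3 < 4 < 5 < 6 < 7 on the vertex set. Then K (dimension 2) consists of the simplices:

  0-simplices (7): [1], [2], [3], [4], [5], [6], [7]
  1-simplices (18): [1,2], [1,3], [1,4], [1,5], [1,6], [2,4], [2,5], [2,7], [3,4], [3,5], [3,6], [3,7], [4,5], [4,6], [4,7], [5,6], [5,7], [6,7]
  2-simplices (12): [1,2,4], [1,2,5], [1,3,5], [1,3,6], [1,4,6], [2,4,7], [2,5,7], [3,4,5], [3,4,7], [3,6,7], [4,5,6], [5,6,7]

so the chain groups are C_0 ≅ Z^7, C_1 ≅ Z^18, C_2 ≅ Z^12.

Boundary ∂_1: C_1 → C_0 sends each edge [p,q] (with p < q) to q − p.
The 7×18 boundary matrix has rank 6 and Smith normal form diag(1,1,1,1,1,1).

Boundary ∂_2: C_2 → C_1 sends each 2-simplex [p,q,r] to [q,r] − [p,r] + [p,q]. For instance
  ∂[3,6,7] = [6,7] − [3,7] + [3,6],
  ∂[5,6,7] = [6,7] − [5,7] + [5,6].
The 18×12 boundary matrix has rank 12 and Smith normal form diag(1,1,1,1,1,1,1,1,1,1,1,2).

Computing H_k = (kernel of ∂_k) / (image of ∂_{k+1}):

  H_2: rank ker ∂_2 − rank ∂_3 = (12 − 12) − 0 = 0, and there is no ∂_3, so H_2 = 0.

(K is a triangulation of the real projective plane RP^2.)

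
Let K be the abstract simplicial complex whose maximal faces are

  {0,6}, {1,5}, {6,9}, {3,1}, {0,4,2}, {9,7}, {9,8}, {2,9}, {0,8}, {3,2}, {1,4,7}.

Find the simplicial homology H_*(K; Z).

H_0 ≅ Z,  H_1 ≅ Z^4,  H_2 = 0.

Take the total order 0 < 1 < 2 < 3 < 4 < 5 < 6 < 7 < 8 < 9 on the vertex set. Then K (dimension 2) consists of the simplices:

  0-simplices (10): [0], [1], [2], [3], [4], [5], [6], [7], [8], [9]
  1-simplices (15): [0,2], [0,4], [0,6], [0,8], [1,3], [1,4], [1,5], [1,7], [2,3], [2,4], [2,9], [4,7], [6,9], [7,9], [8,9]
  2-simplices (2): [0,2,4], [1,4,7]

so the chain groups are C_0 ≅ Z^10, C_1 ≅ Z^15, C_2 ≅ Z^2.

∂_1: C_1 → C_0 maps an edge to its endpoints' difference, ∂[p,q] = q − p. For instance
  ∂[1,7] = [7] − [1].
This gives a 10×15 integer matrix of rank 9; reducing to Smith normal form yields diagonal entries (1,1,1,1,1,1,1,1,1).

Boundary ∂_2: C_2 → C_1 sends each 2-simplex [p,q,r] to [q,r] − [p,r] + [p,q]. For instance
  ∂[1,4,7] = [4,7] − [1,7] + [1,4],
  ∂[0,2,4] = [2,4] − [0,4] + [0,2].
The 15×2 boundary matrix has rank 2 and Smith normal form diag(1,1).

Reading off H_k = ker ∂_k / im ∂_{k+1}:

  H_0: rank C_0 − rank ∂_1 = 10 − 9 = 1, and the invariant factors of ∂_1 are all 1, so H_0 = Z.
  H_1: rank ker ∂_1 − rank ∂_2 = (15 − 9) − 2 = 4, and the invariant factors of ∂_2 are all 1, so H_1 = Z^4.
  H_2: rank ker ∂_2 − rank ∂_3 = (2 − 2) − 0 = 0, and there is no ∂_3, so H_2 = 0.

As a check, the Euler characteristic is 10 − 15 + 2 = -3, which agrees with 1 − 4 + 0 = -3.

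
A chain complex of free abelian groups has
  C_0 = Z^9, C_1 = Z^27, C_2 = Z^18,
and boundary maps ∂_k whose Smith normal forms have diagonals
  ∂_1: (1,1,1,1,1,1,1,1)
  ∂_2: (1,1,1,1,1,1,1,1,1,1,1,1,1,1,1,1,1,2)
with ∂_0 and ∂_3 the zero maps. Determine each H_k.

H_0: b_0 = 9 − 0 − 8 = 1; torsion from ∂_1 factors > 1: none. So H_0 = Z.
H_1: b_1 = 27 − 8 − 18 = 1; torsion from ∂_2 factors > 1: [2]. So H_1 = Z ⊕ Z_2.
H_2: b_2 = 18 − 18 − 0 = 0; torsion from ∂_3 factors > 1: none. So H_2 = 0.

H_0 = Z,  H_1 = Z ⊕ Z_2,  H_2 = 0.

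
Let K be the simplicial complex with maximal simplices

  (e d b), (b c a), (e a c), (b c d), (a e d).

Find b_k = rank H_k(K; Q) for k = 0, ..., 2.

Fix the vertex order a < b < c < d < e and write every simplex with vertices in increasing order. Then dim K = 2 and the simplices of K are:

  0-simplices (5): a, b, c, d, e
  1-simplices (10): ab, ac, ad, ae, bc, bd, be, cd, ce, de
  2-simplices (5): abc, ace, ade, bcd, bde

so the chain groups are C_0 ≅ Z^5, C_1 ≅ Z^10, C_2 ≅ Z^5.

∂_1: C_1 → C_0 is given by ∂[p,q] = [q] − [p]. For instance
  ∂bd = d − b.
The 5×10 boundary matrix has rank 4 and Smith normal form diag(1,1,1,1).

The boundary map ∂_2: C_2 → C_1 sends each 2-simplex [p,q,r] to [q,r] − [p,r] + [p,q]. For instance
  ∂abc = bc − ac + ab,
  ∂ade = de − ae + ad.
The resulting 10×5 matrix has rank 5, and its Smith normal form has invariant factors (1,1,1,1,1).

Computing H_k = (kernel of ∂_k) / (image of ∂_{k+1}):

  H_0: rank C_0 − rank ∂_1 = 5 − 4 = 1, and the invariant factors of ∂_1 are all 1, so H_0 = Z.
  H_1: rank ker ∂_1 − rank ∂_2 = (10 − 4) − 5 = 1, and the invariant factors of ∂_2 are all 1, so H_1 = Z.
  H_2: rank ker ∂_2 − rank ∂_3 = (5 − 5) − 0 = 0, and there is no ∂_3, so H_2 = 0.

(K is a triangulation of the Möbius band.)

Hence the Betti numbers are b_0 = 1, b_1 = 1, b_2 = 0.

b_0 = 1, b_1 = 1, b_2 = 0.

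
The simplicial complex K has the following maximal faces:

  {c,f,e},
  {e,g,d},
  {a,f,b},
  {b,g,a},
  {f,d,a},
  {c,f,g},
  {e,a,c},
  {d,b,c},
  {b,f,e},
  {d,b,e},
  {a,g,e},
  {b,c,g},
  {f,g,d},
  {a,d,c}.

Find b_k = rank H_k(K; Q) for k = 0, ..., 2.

b_0 = 1, b_1 = 2, b_2 = 1.

Order the vertices as a < b < c < d < e < f < g. Listing each simplex with vertices in this order, K has dimension 2 with simplices:

  0-simplices (7): a, b, c, d, e, f, g
  1-simplices (21): ab, ac, ad, ae, af, ag, bc, bd, be, bf, bg, cd, ce, cf, cg, de, df, dg, ef, eg, fg
  2-simplices (14): abf, abg, acd, ace, adf, aeg, bcd, bcg, bde, bef, cef, cfg, deg, dfg

Hence C_0 ≅ Z^7, C_1 ≅ Z^21, C_2 ≅ Z^14.

The boundary map ∂_1: C_1 → C_0 is given by ∂[p,q] = [q] − [p].
As a 7×21 matrix over Z this has rank 6, with invariant factors (1,1,1,1,1,1).

∂_2: C_2 → C_1 acts by ∂[p,q,r] = [q,r] − [p,r] + [p,q]. For instance
  ∂abf = bf − af + ab,
  ∂deg = eg − dg + de.
The 21×14 boundary matrix has rank 13 and Smith normal form diag(1,1,1,1,1,1,1,1,1,1,1,1,1).

From H_k ≅ ker(∂_k) / im(∂_{k+1}) we obtain:

  H_0: rank C_0 − rank ∂_1 = 7 − 6 = 1, and the invariant factors of ∂_1 are all 1, so H_0 ≅ Z.
  H_1: rank ker ∂_1 − rank ∂_2 = (21 − 6) − 13 = 2, and the invariant factors of ∂_2 are all 1, so H_1 ≅ Z^2.
  H_2: rank ker ∂_2 − rank ∂_3 = (14 − 13) − 0 = 1, and there is no ∂_3, so H_2 ≅ Z.

As a check, the Euler characteristic is 7 − 21 + 14 = 0, which agrees with 1 − 2 + 1 = 0.

Hence the Betti numbers are b_0 = 1, b_1 = 2, b_2 = 1.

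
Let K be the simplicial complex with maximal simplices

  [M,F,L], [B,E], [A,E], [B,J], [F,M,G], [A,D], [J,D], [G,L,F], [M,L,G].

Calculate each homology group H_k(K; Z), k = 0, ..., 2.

H_0 ≅ Z^2,  H_1 ≅ Z,  H_2 ≅ Z.

Fix the vertex order A < B < D < E < F < G < J < L < M and write every simplex with vertices in increasing order. Then dim K = 2 and the simplices of K are:

  0-simplices (9): A, B, D, E, F, G, J, L, M
  1-simplices (11): AD, AE, BE, BJ, DJ, FG, FL, FM, GL, GM, LM
  2-simplices (4): FGL, FGM, FLM, GLM

giving chain groups C_0 ≅ Z^9, C_1 ≅ Z^11, C_2 ≅ Z^4.

Boundary ∂_1: C_1 → C_0 maps an edge to its endpoints' difference, ∂[p,q] = q − p. For instance
  ∂GL = L − G.
The 9×11 boundary matrix has rank 7 and Smith normal form diag(1,1,1,1,1,1,1).

∂_2: C_2 → C_1 maps a triangle to the signed sum of its edges. For instance
  ∂FLM = LM − FM + FL,
  ∂GLM = LM − GM + GL.
The 11×4 boundary matrix has rank 3 and Smith normal form diag(1,1,1).

Now H_k = ker ∂_k / im ∂_{k+1}, so:

  H_0: rank C_0 − rank ∂_1 = 9 − 7 = 2, and the invariant factors of ∂_1 are all 1, so H_0 = Z^2.
  H_1: rank ker ∂_1 − rank ∂_2 = (11 − 7) − 3 = 1, and the invariant factors of ∂_2 are all 1, so H_1 = Z.
  H_2: rank ker ∂_2 − rank ∂_3 = (4 − 3) − 0 = 1, and there is no ∂_3, so H_2 = Z.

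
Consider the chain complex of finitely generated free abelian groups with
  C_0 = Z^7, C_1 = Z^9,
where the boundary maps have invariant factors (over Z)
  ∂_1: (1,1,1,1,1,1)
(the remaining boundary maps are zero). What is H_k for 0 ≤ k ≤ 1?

H_0 = Z,  H_1 = Z^3.

H_0: b_0 = 7 − 0 − 6 = 1; torsion from ∂_1 factors > 1: none. So H_0 = Z.
H_1: b_1 = 9 − 6 − 0 = 3; torsion from ∂_2 factors > 1: none. So H_1 = Z^3.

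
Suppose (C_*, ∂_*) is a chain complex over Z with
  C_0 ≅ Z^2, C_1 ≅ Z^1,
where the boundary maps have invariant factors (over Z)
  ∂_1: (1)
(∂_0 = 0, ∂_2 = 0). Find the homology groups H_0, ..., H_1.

H_0 = Z,  H_1 = 0.

H_0: b_0 = 2 − 0 − 1 = 1; torsion from ∂_1 factors > 1: none. So H_0 = Z.
H_1: b_1 = 1 − 1 − 0 = 0; torsion from ∂_2 factors > 1: none. So H_1 = 0.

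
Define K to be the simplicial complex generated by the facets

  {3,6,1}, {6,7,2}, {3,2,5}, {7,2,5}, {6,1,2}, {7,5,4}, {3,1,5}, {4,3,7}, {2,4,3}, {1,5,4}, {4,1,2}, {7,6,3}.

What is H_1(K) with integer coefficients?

H_1 = Z/2.

Order the vertices as 1 < 2 < 3 < 4 < 5 < 6 < 7. Listing each simplex with vertices in this order, K has dimension 2 with simplices:

  0-simplices (7): [1], [2], [3], [4], [5], [6], [7]
  1-simplices (18): [1,2], [1,3], [1,4], [1,5], [1,6], [2,3], [2,4], [2,5], [2,6], [2,7], [3,4], [3,5], [3,6], [3,7], [4,5], [4,7], [5,7], [6,7]
  2-simplices (12): [1,2,4], [1,2,6], [1,3,5], [1,3,6], [1,4,5], [2,3,4], [2,3,5], [2,5,7], [2,6,7], [3,4,7], [3,6,7], [4,5,7]

Hence C_0 ≅ Z^7, C_1 ≅ Z^18, C_2 ≅ Z^12.

∂_1: C_1 → C_0 maps an edge to its endpoints' difference, ∂[p,q] = q − p.
The 7×18 boundary matrix has rank 6 and Smith normal form diag(1,1,1,1,1,1).

The boundary map ∂_2: C_2 → C_1 maps a triangle to the signed sum of its edges. For instance
  ∂[3,6,7] = [6,7] − [3,7] + [3,6],
  ∂[1,3,6] = [3,6] − [1,6] + [1,3].
The resulting 18×12 matrix has rank 12, and its Smith normal form has invariant factors (1,1,1,1,1,1,1,1,1,1,1,2).

Now H_k = ker ∂_k / im ∂_{k+1}, so:

  H_1: rank ker ∂_1 − rank ∂_2 = (18 − 6) − 12 = 0, and ∂_2 has invariant factor 2 > 1, so H_1 = Z/2.

(K is a triangulation of the real projective plane RP^2.)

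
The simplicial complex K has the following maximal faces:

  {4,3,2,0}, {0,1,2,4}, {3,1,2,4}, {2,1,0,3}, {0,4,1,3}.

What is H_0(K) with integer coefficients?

H_0 = Z.

Fix the vertex order 0 < 1 < 2 < 3 < 4 and write every simplex with vertices in increasing order. Then dim K = 3 and the simplices of K are:

  0-simplices (5): [0], [1], [2], [3], [4]
  1-simplices (10): [0,1], [0,2], [0,3], [0,4], [1,2], [1,3], [1,4], [2,3], [2,4], [3,4]
  2-simplices (10): [0,1,2], [0,1,3], [0,1,4], [0,2,3], [0,2,4], [0,3,4], [1,2,3], [1,2,4], [1,3,4], [2,3,4]
  3-simplices (5): [0,1,2,3], [0,1,2,4], [0,1,3,4], [0,2,3,4], [1,2,3,4]

Hence C_0 ≅ Z^5, C_1 ≅ Z^10, C_2 ≅ Z^10, C_3 ≅ Z^5.

Boundary ∂_1: C_1 → C_0 maps an edge to its endpoints' difference, ∂[p,q] = q − p. For instance
  ∂[1,2] = [2] − [1].
This gives a 5×10 integer matrix of rank 4; reducing to Smith normal form yields diagonal entries (1,1,1,1).

∂_2: C_2 → C_1 acts by ∂[p,q,r] = [q,r] − [p,r] + [p,q]. For instance
  ∂[1,2,3] = [2,3] − [1,3] + [1,2],
  ∂[0,2,4] = [2,4] − [0,4] + [0,2].
As a 10×10 matrix over Z this has rank 6, with invariant factors (1,1,1,1,1,1).

The boundary map ∂_3: C_3 → C_2 sends each 3-simplex σ to the alternating sum Σ_i (−1)^i (σ with its i-th vertex removed). For instance
  ∂[0,2,3,4] = [2,3,4] − [0,3,4] + [0,2,4] − [0,2,3],
  ∂[1,2,3,4] = [2,3,4] − [1,3,4] + [1,2,4] − [1,2,3].
As a 10×5 matrix over Z this has rank 4, with invariant factors (1,1,1,1).

Now H_k = ker ∂_k / im ∂_{k+1}, so:

  H_0: rank C_0 − rank ∂_1 = 5 − 4 = 1, and the invariant factors of ∂_1 are all 1, so H_0 = Z.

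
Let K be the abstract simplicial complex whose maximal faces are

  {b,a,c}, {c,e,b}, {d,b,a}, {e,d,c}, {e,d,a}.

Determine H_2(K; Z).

Take the total order a < b < c < d < e on the vertex set. Then K (dimension 2) consists of the simplices:

  0-simplices (5): a, b, c, d, e
  1-simplices (10): ab, ac, ad, ae, bc, bd, be, cd, ce, de
  2-simplices (5): abc, abd, ade, bce, cde

so the chain groups are C_0 ≅ Z^5, C_1 ≅ Z^10, C_2 ≅ Z^5.

∂_1: C_1 → C_0 is given by ∂[p,q] = [q] − [p]. For instance
  ∂bc = c − b.
As a 5×10 matrix over Z this has rank 4, with invariant factors (1,1,1,1).

The boundary map ∂_2: C_2 → C_1 acts by ∂[p,q,r] = [q,r] − [p,r] + [p,q]. For instance
  ∂bce = ce − be + bc,
  ∂abc = bc − ac + ab.
As a 10×5 matrix over Z this has rank 5, with invariant factors (1,1,1,1,1).

From H_k ≅ ker(∂_k) / im(∂_{k+1}) we obtain:

  H_2: rank ker ∂_2 − rank ∂_3 = (5 − 5) − 0 = 0, and there is no ∂_3, so H_2 ≅ 0.

H_2 = 0.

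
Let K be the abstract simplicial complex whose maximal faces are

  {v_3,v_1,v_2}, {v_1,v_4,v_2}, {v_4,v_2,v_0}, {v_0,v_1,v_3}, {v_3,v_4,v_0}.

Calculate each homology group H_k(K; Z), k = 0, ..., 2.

H_0 ≅ Z,  H_1 ≅ Z,  H_2 = 0.

Fix the vertex order v_0 < v_1 < v_2 < v_3 < v_4 and write every simplex with vertices in increasing order. Then dim K = 2 and the simplices of K are:

  0-simplices (5): [v_0], [v_1], [v_2], [v_3], [v_4]
  1-simplices (10): [v_0,v_1], [v_0,v_2], [v_0,v_3], [v_0,v_4], [v_1,v_2], [v_1,v_3], [v_1,v_4], [v_2,v_3], [v_2,v_4], [v_3,v_4]
  2-simplices (5): [v_0,v_1,v_3], [v_0,v_2,v_4], [v_0,v_3,v_4], [v_1,v_2,v_3], [v_1,v_2,v_4]

so the chain groups are C_0 ≅ Z^5, C_1 ≅ Z^10, C_2 ≅ Z^5.

The boundary map ∂_1: C_1 → C_0 sends each edge [p,q] (with p < q) to q − p.
The 5×10 boundary matrix has rank 4 and Smith normal form diag(1,1,1,1).

∂_2: C_2 → C_1 acts by ∂[p,q,r] = [q,r] − [p,r] + [p,q]. For instance
  ∂[v_0,v_1,v_3] = [v_1,v_3] − [v_0,v_3] + [v_0,v_1],
  ∂[v_1,v_2,v_3] = [v_2,v_3] − [v_1,v_3] + [v_1,v_2].
The 10×5 boundary matrix has rank 5 and Smith normal form diag(1,1,1,1,1).

Computing H_k = (kernel of ∂_k) / (image of ∂_{k+1}):

  H_0: rank C_0 − rank ∂_1 = 5 − 4 = 1, and the invariant factors of ∂_1 are all 1, so H_0 ≅ Z.
  H_1: rank ker ∂_1 − rank ∂_2 = (10 − 4) − 5 = 1, and the invariant factors of ∂_2 are all 1, so H_1 ≅ Z.
  H_2: rank ker ∂_2 − rank ∂_3 = (5 − 5) − 0 = 0, and there is no ∂_3, so H_2 ≅ 0.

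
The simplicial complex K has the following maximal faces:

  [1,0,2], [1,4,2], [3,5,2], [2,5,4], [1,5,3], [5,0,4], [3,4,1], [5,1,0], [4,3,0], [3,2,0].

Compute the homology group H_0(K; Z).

H_0 ≅ Z.

We work with the vertex ordering 0 < 1 < 2 < 3 < 4 < 5. The simplices of K, each written with vertices in increasing order, are:

  0-simplices (6): [0], [1], [2], [3], [4], [5]
  1-simplices (15): [0,1], [0,2], [0,3], [0,4], [0,5], [1,2], [1,3], [1,4], [1,5], [2,3], [2,4], [2,5], [3,4], [3,5], [4,5]
  2-simplices (10): [0,1,2], [0,1,5], [0,2,3], [0,3,4], [0,4,5], [1,2,4], [1,3,4], [1,3,5], [2,3,5], [2,4,5]

so the chain groups are C_0 ≅ Z^6, C_1 ≅ Z^15, C_2 ≅ Z^10.

∂_1: C_1 → C_0 maps an edge to its endpoints' difference, ∂[p,q] = q − p.
The 6×15 boundary matrix has rank 5 and Smith normal form diag(1,1,1,1,1).

The boundary map ∂_2: C_2 → C_1 acts by ∂[p,q,r] = [q,r] − [p,r] + [p,q]. For instance
  ∂[2,3,5] = [3,5] − [2,5] + [2,3],
  ∂[1,2,4] = [2,4] − [1,4] + [1,2].
The resulting 15×10 matrix has rank 10, and its Smith normal form has invariant factors (1,1,1,1,1,1,1,1,1,2).

Computing H_k = (kernel of ∂_k) / (image of ∂_{k+1}):

  H_0: rank C_0 − rank ∂_1 = 6 − 5 = 1, and the invariant factors of ∂_1 are all 1, so H_0 ≅ Z.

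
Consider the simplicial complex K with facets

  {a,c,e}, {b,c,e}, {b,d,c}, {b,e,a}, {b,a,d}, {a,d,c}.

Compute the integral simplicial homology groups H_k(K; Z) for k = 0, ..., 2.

We work with the vertex ordering a < b < c < d < e. The simplices of K, each written with vertices in increasing order, are:

  0-simplices (5): a, b, c, d, e
  1-simplices (9): ab, ac, ad, ae, bc, bd, be, cd, ce
  2-simplices (6): abd, abe, acd, ace, bcd, bce

Hence C_0 ≅ Z^5, C_1 ≅ Z^9, C_2 ≅ Z^6.

Boundary ∂_1: C_1 → C_0 is given by ∂[p,q] = [q] − [p]. For instance
  ∂ab = b − a.
The 5×9 boundary matrix has rank 4 and Smith normal form diag(1,1,1,1).

The boundary map ∂_2: C_2 → C_1 acts by ∂[p,q,r] = [q,r] − [p,r] + [p,q]. For instance
  ∂abe = be − ae + ab,
  ∂ace = ce − ae + ac.
This gives a 9×6 integer matrix of rank 5; reducing to Smith normal form yields diagonal entries (1,1,1,1,1).

Computing H_k = (kernel of ∂_k) / (image of ∂_{k+1}):

  H_0: rank C_0 − rank ∂_1 = 5 − 4 = 1, and the invariant factors of ∂_1 are all 1, so H_0 ≅ Z.
  H_1: rank ker ∂_1 − rank ∂_2 = (9 − 4) − 5 = 0, and the invariant factors of ∂_2 are all 1, so H_1 ≅ 0.
  H_2: rank ker ∂_2 − rank ∂_3 = (6 − 5) − 0 = 1, and there is no ∂_3, so H_2 ≅ Z.

As a check, the Euler characteristic is 5 − 9 + 6 = 2, which agrees with 1 − 0 + 1 = 2.
(K is a triangulation of the 2-sphere S^2.)

H_0 = Z,  H_1 = 0,  H_2 = Z.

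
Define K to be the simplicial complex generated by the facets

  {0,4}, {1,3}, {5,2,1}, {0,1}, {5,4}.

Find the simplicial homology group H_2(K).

Order the vertices as 0 < 1 < 2 < 3 < 4 < 5. Listing each simplex with vertices in this order, K has dimension 2 with simplices:

  0-simplices (6): [0], [1], [2], [3], [4], [5]
  1-simplices (7): [0,1], [0,4], [1,2], [1,3], [1,5], [2,5], [4,5]
  2-simplices (1): [1,2,5]

so the chain groups are C_0 ≅ Z^6, C_1 ≅ Z^7, C_2 ≅ Z^1.

The boundary map ∂_1: C_1 → C_0 sends each edge [p,q] (with p < q) to q − p. For instance
  ∂[0,1] = [1] − [0].
This gives a 6×7 integer matrix of rank 5; reducing to Smith normal form yields diagonal entries (1,1,1,1,1).

Boundary ∂_2: C_2 → C_1 sends each 2-simplex [p,q,r] to [q,r] − [p,r] + [p,q]. For instance
  ∂[1,2,5] = [2,5] − [1,5] + [1,2].
This gives a 7×1 integer matrix of rank 1; reducing to Smith normal form yields diagonal entries (1).

Computing H_k = (kernel of ∂_k) / (image of ∂_{k+1}):

  H_2: rank ker ∂_2 − rank ∂_3 = (1 − 1) − 0 = 0, and there is no ∂_3, so H_2 ≅ 0.

H_2 ≅ 0.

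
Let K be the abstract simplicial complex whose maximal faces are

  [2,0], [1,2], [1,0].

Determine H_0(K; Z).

Take the total order 0 < 1 < 2 on the vertex set. Then K (dimension 1) consists of the simplices:

  0-simplices (3): [0], [1], [2]
  1-simplices (3): [0,1], [0,2], [1,2]

giving chain groups C_0 ≅ Z^3, C_1 ≅ Z^3.

∂_1: C_1 → C_0 maps an edge to its endpoints' difference, ∂[p,q] = q − p.
The resulting 3×3 matrix has rank 2, and its Smith normal form has invariant factors (1,1).

Now H_k = ker ∂_k / im ∂_{k+1}, so:

  H_0: rank C_0 − rank ∂_1 = 3 − 2 = 1, and the invariant factors of ∂_1 are all 1, so H_0 = Z.

H_0 = Z.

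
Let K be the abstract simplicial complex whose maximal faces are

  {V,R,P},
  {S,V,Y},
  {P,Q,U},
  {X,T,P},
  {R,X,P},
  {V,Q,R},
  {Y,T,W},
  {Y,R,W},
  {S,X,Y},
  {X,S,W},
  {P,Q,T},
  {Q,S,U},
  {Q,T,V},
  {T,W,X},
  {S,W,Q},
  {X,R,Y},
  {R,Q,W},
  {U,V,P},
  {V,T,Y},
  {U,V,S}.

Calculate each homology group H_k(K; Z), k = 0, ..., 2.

Order the vertices as P < Q < R < S < T < U < V < W < X < Y. Listing each simplex with vertices in this order, K has dimension 2 with simplices:

  0-simplices (10): P, Q, R, S, T, U, V, W, X, Y
  1-simplices (30): PQ, PR, PT, PU, PV, PX, QR, QS, QT, QU, QV, QW, RV, RW, RX, RY, SU, SV, SW, SX, SY, TV, TW, TX, TY, UV, VY, WX, WY, XY
  2-simplices (20): PQT, PQU, PRV, PRX, PTX, PUV, QRV, QRW, QSU, QSW, QTV, RWY, RXY, SUV, SVY, SWX, SXY, TVY, TWX, TWY

so the chain groups are C_0 ≅ Z^10, C_1 ≅ Z^30, C_2 ≅ Z^20.

Boundary ∂_1: C_1 → C_0 is given by ∂[p,q] = [q] − [p].
The 10×30 boundary matrix has rank 9 and Smith normal form diag(1,1,1,1,1,1,1,1,1).

∂_2: C_2 → C_1 sends each 2-simplex [p,q,r] to [q,r] − [p,r] + [p,q]. For instance
  ∂RXY = XY − RY + RX,
  ∂TWX = WX − TX + TW.
As a 30×20 matrix over Z this has rank 20, with invariant factors (1,1,1,1,1,1,1,1,1,1,1,1,1,1,1,1,1,1,1,2).

Reading off H_k = ker ∂_k / im ∂_{k+1}:

  H_0: rank C_0 − rank ∂_1 = 10 − 9 = 1, and the invariant factors of ∂_1 are all 1, so H_0 = Z.
  H_1: rank ker ∂_1 − rank ∂_2 = (30 − 9) − 20 = 1, and ∂_2 has invariant factor 2 > 1, so H_1 = Z × Z/2.
  H_2: rank ker ∂_2 − rank ∂_3 = (20 − 20) − 0 = 0, and there is no ∂_3, so H_2 = 0.

H_0 ≅ Z,  H_1 ≅ Z × Z/2,  H_2 = 0.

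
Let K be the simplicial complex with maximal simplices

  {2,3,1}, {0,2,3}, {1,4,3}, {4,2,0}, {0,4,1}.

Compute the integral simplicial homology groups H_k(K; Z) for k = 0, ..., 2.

H_0 ≅ Z,  H_1 ≅ Z,  H_2 = 0.

Take the total order 0 < 1 < 2 < 3 < 4 on the vertex set. Then K (dimension 2) consists of the simplices:

  0-simplices (5): [0], [1], [2], [3], [4]
  1-simplices (10): [0,1], [0,2], [0,3], [0,4], [1,2], [1,3], [1,4], [2,3], [2,4], [3,4]
  2-simplices (5): [0,1,4], [0,2,3], [0,2,4], [1,2,3], [1,3,4]

giving chain groups C_0 ≅ Z^5, C_1 ≅ Z^10, C_2 ≅ Z^5.

The boundary map ∂_1: C_1 → C_0 is given by ∂[p,q] = [q] − [p].
The resulting 5×10 matrix has rank 4, and its Smith normal form has invariant factors (1,1,1,1).

Boundary ∂_2: C_2 → C_1 maps a triangle to the signed sum of its edges. For instance
  ∂[0,1,4] = [1,4] − [0,4] + [0,1],
  ∂[1,3,4] = [3,4] − [1,4] + [1,3].
The resulting 10×5 matrix has rank 5, and its Smith normal form has invariant factors (1,1,1,1,1).

Computing H_k = (kernel of ∂_k) / (image of ∂_{k+1}):

  H_0: rank C_0 − rank ∂_1 = 5 − 4 = 1, and the invariant factors of ∂_1 are all 1, so H_0 = Z.
  H_1: rank ker ∂_1 − rank ∂_2 = (10 − 4) − 5 = 1, and the invariant factors of ∂_2 are all 1, so H_1 = Z.
  H_2: rank ker ∂_2 − rank ∂_3 = (5 − 5) − 0 = 0, and there is no ∂_3, so H_2 = 0.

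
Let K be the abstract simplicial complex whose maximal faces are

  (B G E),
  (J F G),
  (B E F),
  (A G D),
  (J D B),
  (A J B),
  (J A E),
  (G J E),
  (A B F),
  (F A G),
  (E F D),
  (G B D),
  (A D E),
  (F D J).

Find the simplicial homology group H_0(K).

We work with the vertex ordering A < B < D < E < F < G < J. The simplices of K, each written with vertices in increasing order, are:

  0-simplices (7): A, B, D, E, F, G, J
  1-simplices (21): AB, AD, AE, AF, AG, AJ, BD, BE, BF, BG, BJ, DE, DF, DG, DJ, EF, EG, EJ, FG, FJ, GJ
  2-simplices (14): ABF, ABJ, ADE, ADG, AEJ, AFG, BDG, BDJ, BEF, BEG, DEF, DFJ, EGJ, FGJ

Hence C_0 ≅ Z^7, C_1 ≅ Z^21, C_2 ≅ Z^14.

∂_1: C_1 → C_0 is given by ∂[p,q] = [q] − [p].
The resulting 7×21 matrix has rank 6, and its Smith normal form has invariant factors (1,1,1,1,1,1).

The boundary map ∂_2: C_2 → C_1 acts by ∂[p,q,r] = [q,r] − [p,r] + [p,q]. For instance
  ∂BEG = EG − BG + BE,
  ∂ADE = DE − AE + AD.
This gives a 21×14 integer matrix of rank 13; reducing to Smith normal form yields diagonal entries (1,1,1,1,1,1,1,1,1,1,1,1,1).

Reading off H_k = ker ∂_k / im ∂_{k+1}:

  H_0: rank C_0 − rank ∂_1 = 7 − 6 = 1, and the invariant factors of ∂_1 are all 1, so H_0 ≅ Z.

(K is a triangulation of the torus T^2.)

H_0 ≅ Z.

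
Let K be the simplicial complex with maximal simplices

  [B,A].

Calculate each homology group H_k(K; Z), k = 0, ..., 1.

Take the total order A < B on the vertex set. Then K (dimension 1) consists of the simplices:

  0-simplices (2): A, B
  1-simplices (1): AB

giving chain groups C_0 ≅ Z^2, C_1 ≅ Z^1.

The boundary map ∂_1: C_1 → C_0 is given by ∂[p,q] = [q] − [p].
The 2×1 boundary matrix has rank 1 and Smith normal form diag(1).

Reading off H_k = ker ∂_k / im ∂_{k+1}:

  H_0: rank C_0 − rank ∂_1 = 2 − 1 = 1, and the invariant factors of ∂_1 are all 1, so H_0 ≅ Z.
  H_1: rank ker ∂_1 − rank ∂_2 = (1 − 1) − 0 = 0, and there is no ∂_2, so H_1 ≅ 0.

As a check, the Euler characteristic is 2 − 1 = 1, which agrees with 1 − 0 = 1.
(K is a triangulation of the 1-simplex.)

H_0 ≅ Z,  H_1 = 0.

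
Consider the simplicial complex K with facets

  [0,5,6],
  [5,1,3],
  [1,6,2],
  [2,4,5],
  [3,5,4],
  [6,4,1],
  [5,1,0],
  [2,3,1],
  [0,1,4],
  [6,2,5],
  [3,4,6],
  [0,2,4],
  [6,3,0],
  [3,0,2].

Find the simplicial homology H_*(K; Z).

H_0 = Z,  H_1 = Z^2,  H_2 = Z.

Take the total order 0 < 1 < 2 < 3 < 4 < 5 < 6 on the vertex set. Then K (dimension 2) consists of the simplices:

  0-simplices (7): [0], [1], [2], [3], [4], [5], [6]
  1-simplices (21): [0,1], [0,2], [0,3], [0,4], [0,5], [0,6], [1,2], [1,3], [1,4], [1,5], [1,6], [2,3], [2,4], [2,5], [2,6], [3,4], [3,5], [3,6], [4,5], [4,6], [5,6]
  2-simplices (14): [0,1,4], [0,1,5], [0,2,3], [0,2,4], [0,3,6], [0,5,6], [1,2,3], [1,2,6], [1,3,5], [1,4,6], [2,4,5], [2,5,6], [3,4,5], [3,4,6]

Hence C_0 ≅ Z^7, C_1 ≅ Z^21, C_2 ≅ Z^14.

∂_1: C_1 → C_0 sends each edge [p,q] (with p < q) to q − p.
The resulting 7×21 matrix has rank 6, and its Smith normal form has invariant factors (1,1,1,1,1,1).

Boundary ∂_2: C_2 → C_1 acts by ∂[p,q,r] = [q,r] − [p,r] + [p,q]. For instance
  ∂[1,2,3] = [2,3] − [1,3] + [1,2],
  ∂[2,4,5] = [4,5] − [2,5] + [2,4].
The 21×14 boundary matrix has rank 13 and Smith normal form diag(1,1,1,1,1,1,1,1,1,1,1,1,1).

Now H_k = ker ∂_k / im ∂_{k+1}, so:

  H_0: rank C_0 − rank ∂_1 = 7 − 6 = 1, and the invariant factors of ∂_1 are all 1, so H_0 ≅ Z.
  H_1: rank ker ∂_1 − rank ∂_2 = (21 − 6) − 13 = 2, and the invariant factors of ∂_2 are all 1, so H_1 ≅ Z^2.
  H_2: rank ker ∂_2 − rank ∂_3 = (14 − 13) − 0 = 1, and there is no ∂_3, so H_2 ≅ Z.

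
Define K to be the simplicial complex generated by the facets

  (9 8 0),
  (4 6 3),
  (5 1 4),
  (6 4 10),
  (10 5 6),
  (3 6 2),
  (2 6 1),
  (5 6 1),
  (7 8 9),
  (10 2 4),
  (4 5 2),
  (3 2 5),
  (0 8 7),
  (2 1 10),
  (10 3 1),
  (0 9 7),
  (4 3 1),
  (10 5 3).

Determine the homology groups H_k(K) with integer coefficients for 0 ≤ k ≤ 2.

Fix the vertex order 0 < 1 < 2 < 3 < 4 < 5 < 6 < 7 < 8 < 9 < 10 and write every simplex with vertices in increasing order. Then dim K = 2 and the simplices of K are:

  0-simplices (11): [0], [1], [2], [3], [4], [5], [6], [7], [8], [9], [10]
  1-simplices (27): (27 of them)
  2-simplices (18): (18 of them)

giving chain groups C_0 ≅ Z^11, C_1 ≅ Z^27, C_2 ≅ Z^18.

Boundary ∂_1: C_1 → C_0 maps an edge to its endpoints' difference, ∂[p,q] = q − p.
This gives a 11×27 integer matrix of rank 9; reducing to Smith normal form yields diagonal entries (1,1,1,1,1,1,1,1,1).

∂_2: C_2 → C_1 maps a triangle to the signed sum of its edges. For instance
  ∂[1,3,4] = [3,4] − [1,4] + [1,3],
  ∂[0,7,9] = [7,9] − [0,9] + [0,7].
The resulting 27×18 matrix has rank 16, and its Smith normal form has invariant factors (1,1,1,1,1,1,1,1,1,1,1,1,1,1,1,1).

Computing H_k = (kernel of ∂_k) / (image of ∂_{k+1}):

  H_0: rank C_0 − rank ∂_1 = 11 − 9 = 2, and the invariant factors of ∂_1 are all 1, so H_0 = Z^2.
  H_1: rank ker ∂_1 − rank ∂_2 = (27 − 9) − 16 = 2, and the invariant factors of ∂_2 are all 1, so H_1 = Z^2.
  H_2: rank ker ∂_2 − rank ∂_3 = (18 − 16) − 0 = 2, and there is no ∂_3, so H_2 = Z^2.

As a check, the Euler characteristic is 11 − 27 + 18 = 2, which agrees with 2 − 2 + 2 = 2.

H_0 ≅ Z^2,  H_1 ≅ Z^2,  H_2 ≅ Z^2.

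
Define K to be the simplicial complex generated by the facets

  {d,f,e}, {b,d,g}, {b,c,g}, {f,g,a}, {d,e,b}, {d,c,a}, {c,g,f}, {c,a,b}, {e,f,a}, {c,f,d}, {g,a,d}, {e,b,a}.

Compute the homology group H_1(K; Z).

H_1 = Z/2.

Take the total order a < b < c < d < e < f < g on the vertex set. Then K (dimension 2) consists of the simplices:

  0-simplices (7): a, b, c, d, e, f, g
  1-simplices (18): ab, ac, ad, ae, af, ag, bc, bd, be, bg, cd, cf, cg, de, df, dg, ef, fg
  2-simplices (12): abc, abe, acd, adg, aef, afg, bcg, bde, bdg, cdf, cfg, def

Hence C_0 ≅ Z^7, C_1 ≅ Z^18, C_2 ≅ Z^12.

The boundary map ∂_1: C_1 → C_0 maps an edge to its endpoints' difference, ∂[p,q] = q − p. For instance
  ∂cd = d − c.
As a 7×18 matrix over Z this has rank 6, with invariant factors (1,1,1,1,1,1).

The boundary map ∂_2: C_2 → C_1 sends each 2-simplex [p,q,r] to [q,r] − [p,r] + [p,q]. For instance
  ∂abe = be − ae + ab,
  ∂bde = de − be + bd.
As a 18×12 matrix over Z this has rank 12, with invariant factors (1,1,1,1,1,1,1,1,1,1,1,2).

Reading off H_k = ker ∂_k / im ∂_{k+1}:

  H_1: rank ker ∂_1 − rank ∂_2 = (18 − 6) − 12 = 0, and ∂_2 has invariant factor 2 > 1, so H_1 = Z/2.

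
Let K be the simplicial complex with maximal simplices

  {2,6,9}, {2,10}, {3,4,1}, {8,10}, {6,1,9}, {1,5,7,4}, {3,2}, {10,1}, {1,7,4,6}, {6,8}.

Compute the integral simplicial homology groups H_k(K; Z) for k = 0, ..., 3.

H_0 ≅ Z,  H_1 ≅ Z^3,  H_2 = 0,  H_3 = 0.

Order the vertices as 1 < 2 < 3 < 4 < 5 < 6 < 7 < 8 < 9 < 10. Listing each simplex with vertices in this order, K has dimension 3 with simplices:

  0-simplices (10): [1], [2], [3], [4], [5], [6], [7], [8], [9], [10]
  1-simplices (20): [1,3], [1,4], [1,5], [1,6], [1,7], [1,9], [1,10], [2,3], [2,6], [2,9], [2,10], [3,4], [4,5], [4,6], [4,7], [5,7], [6,7], [6,8], [6,9], [8,10]
  2-simplices (10): [1,3,4], [1,4,5], [1,4,6], [1,4,7], [1,5,7], [1,6,7], [1,6,9], [2,6,9], [4,5,7], [4,6,7]
  3-simplices (2): [1,4,5,7], [1,4,6,7]

Hence C_0 ≅ Z^10, C_1 ≅ Z^20, C_2 ≅ Z^10, C_3 ≅ Z^2.

The boundary map ∂_1: C_1 → C_0 maps an edge to its endpoints' difference, ∂[p,q] = q − p.
The resulting 10×20 matrix has rank 9, and its Smith normal form has invariant factors (1,1,1,1,1,1,1,1,1).

The boundary map ∂_2: C_2 → C_1 maps a triangle to the signed sum of its edges. For instance
  ∂[1,4,7] = [4,7] − [1,7] + [1,4],
  ∂[1,3,4] = [3,4] − [1,4] + [1,3].
The resulting 20×10 matrix has rank 8, and its Smith normal form has invariant factors (1,1,1,1,1,1,1,1).

Boundary ∂_3: C_3 → C_2 sends each 3-simplex σ to the alternating sum Σ_i (−1)^i (σ with its i-th vertex removed). For instance
  ∂[1,4,6,7] = [4,6,7] − [1,6,7] + [1,4,7] − [1,4,6],
  ∂[1,4,5,7] = [4,5,7] − [1,5,7] + [1,4,7] − [1,4,5].
The 10×2 boundary matrix has rank 2 and Smith normal form diag(1,1).

Computing H_k = (kernel of ∂_k) / (image of ∂_{k+1}):

  H_0: rank C_0 − rank ∂_1 = 10 − 9 = 1, and the invariant factors of ∂_1 are all 1, so H_0 = Z.
  H_1: rank ker ∂_1 − rank ∂_2 = (20 − 9) − 8 = 3, and the invariant factors of ∂_2 are all 1, so H_1 = Z^3.
  H_2: rank ker ∂_2 − rank ∂_3 = (10 − 8) − 2 = 0, and the invariant factors of ∂_3 are all 1, so H_2 = 0.
  H_3: rank ker ∂_3 − rank ∂_4 = (2 − 2) − 0 = 0, and there is no ∂_4, so H_3 = 0.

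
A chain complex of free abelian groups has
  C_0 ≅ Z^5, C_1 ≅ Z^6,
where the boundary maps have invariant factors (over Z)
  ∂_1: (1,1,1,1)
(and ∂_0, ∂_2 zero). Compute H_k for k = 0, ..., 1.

H_0 ≅ Z,  H_1 ≅ Z^2.

H_0: b_0 = 5 − 0 − 4 = 1; torsion from ∂_1 factors > 1: none. So H_0 ≅ Z.
H_1: b_1 = 6 − 4 − 0 = 2; torsion from ∂_2 factors > 1: none. So H_1 ≅ Z^2.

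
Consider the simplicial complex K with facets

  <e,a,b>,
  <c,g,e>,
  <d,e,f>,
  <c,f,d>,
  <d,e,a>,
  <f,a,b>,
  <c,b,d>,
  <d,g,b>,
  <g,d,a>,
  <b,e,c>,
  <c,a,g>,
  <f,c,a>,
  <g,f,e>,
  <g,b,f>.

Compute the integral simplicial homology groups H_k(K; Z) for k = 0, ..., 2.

Take the total order a < b < c < d < e < f < g on the vertex set. Then K (dimension 2) consists of the simplices:

  0-simplices (7): a, b, c, d, e, f, g
  1-simplices (21): ab, ac, ad, ae, af, ag, bc, bd, be, bf, bg, cd, ce, cf, cg, de, df, dg, ef, eg, fg
  2-simplices (14): abe, abf, acf, acg, ade, adg, bcd, bce, bdg, bfg, cdf, ceg, def, efg

Hence C_0 ≅ Z^7, C_1 ≅ Z^21, C_2 ≅ Z^14.

The boundary map ∂_1: C_1 → C_0 is given by ∂[p,q] = [q] − [p]. For instance
  ∂af = f − a.
The 7×21 boundary matrix has rank 6 and Smith normal form diag(1,1,1,1,1,1).

The boundary map ∂_2: C_2 → C_1 sends each 2-simplex [p,q,r] to [q,r] − [p,r] + [p,q]. For instance
  ∂cdf = df − cf + cd,
  ∂bce = ce − be + bc.
The 21×14 boundary matrix has rank 13 and Smith normal form diag(1,1,1,1,1,1,1,1,1,1,1,1,1).

Now H_k = ker ∂_k / im ∂_{k+1}, so:

  H_0: rank C_0 − rank ∂_1 = 7 − 6 = 1, and the invariant factors of ∂_1 are all 1, so H_0 = Z.
  H_1: rank ker ∂_1 − rank ∂_2 = (21 − 6) − 13 = 2, and the invariant factors of ∂_2 are all 1, so H_1 = Z^2.
  H_2: rank ker ∂_2 − rank ∂_3 = (14 − 13) − 0 = 1, and there is no ∂_3, so H_2 = Z.

(K is a triangulation of the torus T^2.)

H_0 = Z,  H_1 = Z^2,  H_2 = Z.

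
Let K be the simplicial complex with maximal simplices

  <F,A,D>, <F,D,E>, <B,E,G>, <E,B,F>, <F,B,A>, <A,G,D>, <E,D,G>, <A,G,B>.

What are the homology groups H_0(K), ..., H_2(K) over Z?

H_0 = Z,  H_1 = 0,  H_2 = Z.

Take the total order A < B < D < E < F < G on the vertex set. Then K (dimension 2) consists of the simplices:

  0-simplices (6): A, B, D, E, F, G
  1-simplices (12): AB, AD, AF, AG, BE, BF, BG, DE, DF, DG, EF, EG
  2-simplices (8): ABF, ABG, ADF, ADG, BEF, BEG, DEF, DEG

so the chain groups are C_0 ≅ Z^6, C_1 ≅ Z^12, C_2 ≅ Z^8.

Boundary ∂_1: C_1 → C_0 maps an edge to its endpoints' difference, ∂[p,q] = q − p. For instance
  ∂EG = G − E.
The 6×12 boundary matrix has rank 5 and Smith normal form diag(1,1,1,1,1).

∂_2: C_2 → C_1 sends each 2-simplex [p,q,r] to [q,r] − [p,r] + [p,q]. For instance
  ∂ADG = DG − AG + AD,
  ∂ABG = BG − AG + AB.
As a 12×8 matrix over Z this has rank 7, with invariant factors (1,1,1,1,1,1,1).

Now H_k = ker ∂_k / im ∂_{k+1}, so:

  H_0: rank C_0 − rank ∂_1 = 6 − 5 = 1, and the invariant factors of ∂_1 are all 1, so H_0 ≅ Z.
  H_1: rank ker ∂_1 − rank ∂_2 = (12 − 5) − 7 = 0, and the invariant factors of ∂_2 are all 1, so H_1 ≅ 0.
  H_2: rank ker ∂_2 − rank ∂_3 = (8 − 7) − 0 = 1, and there is no ∂_3, so H_2 ≅ Z.

(K is a triangulation of the 2-sphere S^2.)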